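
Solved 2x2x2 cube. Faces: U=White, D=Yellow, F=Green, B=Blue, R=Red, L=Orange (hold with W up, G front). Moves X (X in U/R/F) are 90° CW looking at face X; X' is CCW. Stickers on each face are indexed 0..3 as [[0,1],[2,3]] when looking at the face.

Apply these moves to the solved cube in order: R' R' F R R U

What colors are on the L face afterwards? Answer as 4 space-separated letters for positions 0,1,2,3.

Answer: G G O W

Derivation:
After move 1 (R'): R=RRRR U=WBWB F=GWGW D=YGYG B=YBYB
After move 2 (R'): R=RRRR U=WYWY F=GBGB D=YWYW B=GBGB
After move 3 (F): F=GGBB U=WYOO R=WRYR D=RRYW L=OYOW
After move 4 (R): R=YWRR U=WGOB F=GRBW D=RGYG B=OBYB
After move 5 (R): R=RYRW U=WROW F=GGBG D=RYYO B=BBGB
After move 6 (U): U=OWWR F=RYBG R=BBRW B=OYGB L=GGOW
Query: L face = GGOW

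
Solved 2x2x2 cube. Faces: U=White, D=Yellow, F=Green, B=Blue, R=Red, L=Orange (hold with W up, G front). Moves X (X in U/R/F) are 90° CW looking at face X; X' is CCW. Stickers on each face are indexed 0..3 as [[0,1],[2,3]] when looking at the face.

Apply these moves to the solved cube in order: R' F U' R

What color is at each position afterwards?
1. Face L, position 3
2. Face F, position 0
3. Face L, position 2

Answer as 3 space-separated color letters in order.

After move 1 (R'): R=RRRR U=WBWB F=GWGW D=YGYG B=YBYB
After move 2 (F): F=GGWW U=WBOO R=WRBR D=RRYG L=OYOG
After move 3 (U'): U=BOWO F=OYWW R=GGBR B=WRYB L=YBOG
After move 4 (R): R=BGRG U=BYWW F=ORWG D=RYYW B=OROB
Query 1: L[3] = G
Query 2: F[0] = O
Query 3: L[2] = O

Answer: G O O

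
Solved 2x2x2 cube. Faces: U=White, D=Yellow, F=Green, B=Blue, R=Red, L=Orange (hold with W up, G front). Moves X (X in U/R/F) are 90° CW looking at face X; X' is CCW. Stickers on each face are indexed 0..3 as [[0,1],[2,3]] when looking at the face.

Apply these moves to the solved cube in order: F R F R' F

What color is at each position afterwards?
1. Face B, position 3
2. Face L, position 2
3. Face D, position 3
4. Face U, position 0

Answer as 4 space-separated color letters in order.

Answer: B O R W

Derivation:
After move 1 (F): F=GGGG U=WWOO R=WRWR D=RRYY L=OYOY
After move 2 (R): R=WWRR U=WGOG F=GRGY D=RBYB B=OBWB
After move 3 (F): F=GGYR U=WGYY R=OWGR D=RWYB L=OROB
After move 4 (R'): R=WROG U=WWYO F=GGYY D=RGYR B=BBWB
After move 5 (F): F=YGYG U=WWBR R=YROG D=OWYR L=OROG
Query 1: B[3] = B
Query 2: L[2] = O
Query 3: D[3] = R
Query 4: U[0] = W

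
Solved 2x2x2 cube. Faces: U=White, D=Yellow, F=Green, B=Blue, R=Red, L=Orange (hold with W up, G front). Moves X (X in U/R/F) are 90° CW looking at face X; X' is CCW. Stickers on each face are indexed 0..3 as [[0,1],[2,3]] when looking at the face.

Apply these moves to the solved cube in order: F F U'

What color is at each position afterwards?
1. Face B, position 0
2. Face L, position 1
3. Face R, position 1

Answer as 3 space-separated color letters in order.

After move 1 (F): F=GGGG U=WWOO R=WRWR D=RRYY L=OYOY
After move 2 (F): F=GGGG U=WWYY R=OROR D=WWYY L=OROR
After move 3 (U'): U=WYWY F=ORGG R=GGOR B=ORBB L=BBOR
Query 1: B[0] = O
Query 2: L[1] = B
Query 3: R[1] = G

Answer: O B G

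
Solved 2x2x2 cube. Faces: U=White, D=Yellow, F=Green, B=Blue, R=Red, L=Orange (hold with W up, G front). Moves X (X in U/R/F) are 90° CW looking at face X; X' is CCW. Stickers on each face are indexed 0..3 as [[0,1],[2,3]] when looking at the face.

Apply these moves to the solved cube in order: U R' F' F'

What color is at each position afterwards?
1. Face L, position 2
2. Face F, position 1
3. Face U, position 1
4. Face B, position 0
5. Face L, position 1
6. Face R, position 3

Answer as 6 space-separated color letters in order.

Answer: O G B Y B R

Derivation:
After move 1 (U): U=WWWW F=RRGG R=BBRR B=OOBB L=GGOO
After move 2 (R'): R=BRBR U=WBWO F=RWGW D=YRYG B=YOYB
After move 3 (F'): F=WWRG U=WBBB R=RRYR D=GOYG L=GOOW
After move 4 (F'): F=WGWR U=WBRY R=ORGR D=OWYG L=GBOB
Query 1: L[2] = O
Query 2: F[1] = G
Query 3: U[1] = B
Query 4: B[0] = Y
Query 5: L[1] = B
Query 6: R[3] = R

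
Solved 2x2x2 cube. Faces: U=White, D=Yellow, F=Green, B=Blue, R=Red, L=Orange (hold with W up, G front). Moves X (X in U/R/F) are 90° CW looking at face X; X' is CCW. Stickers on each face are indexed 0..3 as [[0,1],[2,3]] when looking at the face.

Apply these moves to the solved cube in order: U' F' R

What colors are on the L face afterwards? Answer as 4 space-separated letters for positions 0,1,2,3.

After move 1 (U'): U=WWWW F=OOGG R=GGRR B=RRBB L=BBOO
After move 2 (F'): F=OGOG U=WWGR R=YGYR D=BOYY L=BWOW
After move 3 (R): R=YYRG U=WGGG F=OOOY D=BBYR B=RRWB
Query: L face = BWOW

Answer: B W O W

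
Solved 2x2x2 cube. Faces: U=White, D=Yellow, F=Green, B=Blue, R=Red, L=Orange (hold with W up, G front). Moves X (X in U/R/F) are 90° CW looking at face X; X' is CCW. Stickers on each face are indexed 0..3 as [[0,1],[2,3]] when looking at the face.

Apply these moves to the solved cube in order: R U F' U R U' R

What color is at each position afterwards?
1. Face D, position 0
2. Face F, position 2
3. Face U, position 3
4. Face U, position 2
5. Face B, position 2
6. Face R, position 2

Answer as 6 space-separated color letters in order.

Answer: Y R B W G O

Derivation:
After move 1 (R): R=RRRR U=WGWG F=GYGY D=YBYB B=WBWB
After move 2 (U): U=WWGG F=RRGY R=WBRR B=OOWB L=GYOO
After move 3 (F'): F=RYRG U=WWWR R=BBYR D=YOYB L=GGOG
After move 4 (U): U=WWRW F=BBRG R=OOYR B=GGWB L=RYOG
After move 5 (R): R=YORO U=WBRG F=BORB D=YWYG B=WGWB
After move 6 (U'): U=BGWR F=RYRB R=BORO B=YOWB L=WGOG
After move 7 (R): R=RBOO U=BYWB F=RWRG D=YWYY B=ROGB
Query 1: D[0] = Y
Query 2: F[2] = R
Query 3: U[3] = B
Query 4: U[2] = W
Query 5: B[2] = G
Query 6: R[2] = O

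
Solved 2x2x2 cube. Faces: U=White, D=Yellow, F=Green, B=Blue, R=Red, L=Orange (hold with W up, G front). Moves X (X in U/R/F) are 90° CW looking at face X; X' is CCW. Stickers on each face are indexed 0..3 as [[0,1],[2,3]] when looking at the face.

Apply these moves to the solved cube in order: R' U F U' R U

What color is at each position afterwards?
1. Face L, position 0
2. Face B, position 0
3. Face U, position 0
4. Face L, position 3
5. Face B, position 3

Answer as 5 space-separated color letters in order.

After move 1 (R'): R=RRRR U=WBWB F=GWGW D=YGYG B=YBYB
After move 2 (U): U=WWBB F=RRGW R=YBRR B=OOYB L=GWOO
After move 3 (F): F=GRWR U=WWOW R=BBBR D=RYYG L=GYOG
After move 4 (U'): U=WWWO F=GYWR R=GRBR B=BBYB L=OOOG
After move 5 (R): R=BGRR U=WYWR F=GYWG D=RYYB B=OBWB
After move 6 (U): U=WWRY F=BGWG R=OBRR B=OOWB L=GYOG
Query 1: L[0] = G
Query 2: B[0] = O
Query 3: U[0] = W
Query 4: L[3] = G
Query 5: B[3] = B

Answer: G O W G B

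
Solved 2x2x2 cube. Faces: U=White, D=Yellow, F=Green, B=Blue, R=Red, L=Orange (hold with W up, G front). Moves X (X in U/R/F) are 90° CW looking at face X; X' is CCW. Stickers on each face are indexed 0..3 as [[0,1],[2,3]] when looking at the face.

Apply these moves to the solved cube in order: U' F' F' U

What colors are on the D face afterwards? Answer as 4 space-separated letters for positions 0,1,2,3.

Answer: W W Y Y

Derivation:
After move 1 (U'): U=WWWW F=OOGG R=GGRR B=RRBB L=BBOO
After move 2 (F'): F=OGOG U=WWGR R=YGYR D=BOYY L=BWOW
After move 3 (F'): F=GGOO U=WWYY R=OGBR D=WWYY L=BROG
After move 4 (U): U=YWYW F=OGOO R=RRBR B=BRBB L=GGOG
Query: D face = WWYY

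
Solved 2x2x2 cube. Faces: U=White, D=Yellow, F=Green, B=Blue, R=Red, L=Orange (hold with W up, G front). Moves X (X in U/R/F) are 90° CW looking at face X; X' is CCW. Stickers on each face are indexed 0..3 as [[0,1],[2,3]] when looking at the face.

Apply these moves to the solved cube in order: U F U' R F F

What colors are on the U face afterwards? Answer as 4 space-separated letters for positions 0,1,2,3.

Answer: W Y B R

Derivation:
After move 1 (U): U=WWWW F=RRGG R=BBRR B=OOBB L=GGOO
After move 2 (F): F=GRGR U=WWOG R=WBWR D=RBYY L=GYOY
After move 3 (U'): U=WGWO F=GYGR R=GRWR B=WBBB L=OOOY
After move 4 (R): R=WGRR U=WYWR F=GBGY D=RBYW B=OBGB
After move 5 (F): F=GGYB U=WYYO R=WGRR D=RWYW L=OROB
After move 6 (F): F=YGBG U=WYBR R=YGOR D=RWYW L=OROW
Query: U face = WYBR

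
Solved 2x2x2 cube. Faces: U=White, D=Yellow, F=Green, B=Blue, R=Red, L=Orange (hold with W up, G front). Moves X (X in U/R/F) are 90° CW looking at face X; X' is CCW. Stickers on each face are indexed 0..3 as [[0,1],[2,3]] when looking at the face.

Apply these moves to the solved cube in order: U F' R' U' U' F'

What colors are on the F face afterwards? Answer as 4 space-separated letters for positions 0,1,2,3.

Answer: O R Y R

Derivation:
After move 1 (U): U=WWWW F=RRGG R=BBRR B=OOBB L=GGOO
After move 2 (F'): F=RGRG U=WWBR R=YBYR D=GOYY L=GWOW
After move 3 (R'): R=BRYY U=WBBO F=RWRR D=GGYG B=YOOB
After move 4 (U'): U=BOWB F=GWRR R=RWYY B=BROB L=YOOW
After move 5 (U'): U=OBBW F=YORR R=GWYY B=RWOB L=BROW
After move 6 (F'): F=ORYR U=OBGY R=GWGY D=RWYG L=BWOB
Query: F face = ORYR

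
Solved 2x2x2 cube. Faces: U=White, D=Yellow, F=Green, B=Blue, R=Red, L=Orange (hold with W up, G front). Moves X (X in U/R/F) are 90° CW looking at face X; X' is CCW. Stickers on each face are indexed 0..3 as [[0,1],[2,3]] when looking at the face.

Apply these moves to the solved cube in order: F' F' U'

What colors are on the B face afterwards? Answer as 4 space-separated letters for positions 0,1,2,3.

Answer: O R B B

Derivation:
After move 1 (F'): F=GGGG U=WWRR R=YRYR D=OOYY L=OWOW
After move 2 (F'): F=GGGG U=WWYY R=OROR D=WWYY L=OROR
After move 3 (U'): U=WYWY F=ORGG R=GGOR B=ORBB L=BBOR
Query: B face = ORBB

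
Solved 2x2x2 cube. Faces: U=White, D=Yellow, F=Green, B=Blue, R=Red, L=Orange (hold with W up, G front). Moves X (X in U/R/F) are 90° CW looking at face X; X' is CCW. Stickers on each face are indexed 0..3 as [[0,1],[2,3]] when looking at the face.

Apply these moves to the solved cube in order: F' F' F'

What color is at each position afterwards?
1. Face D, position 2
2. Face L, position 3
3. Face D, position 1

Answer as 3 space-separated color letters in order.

After move 1 (F'): F=GGGG U=WWRR R=YRYR D=OOYY L=OWOW
After move 2 (F'): F=GGGG U=WWYY R=OROR D=WWYY L=OROR
After move 3 (F'): F=GGGG U=WWOO R=WRWR D=RRYY L=OYOY
Query 1: D[2] = Y
Query 2: L[3] = Y
Query 3: D[1] = R

Answer: Y Y R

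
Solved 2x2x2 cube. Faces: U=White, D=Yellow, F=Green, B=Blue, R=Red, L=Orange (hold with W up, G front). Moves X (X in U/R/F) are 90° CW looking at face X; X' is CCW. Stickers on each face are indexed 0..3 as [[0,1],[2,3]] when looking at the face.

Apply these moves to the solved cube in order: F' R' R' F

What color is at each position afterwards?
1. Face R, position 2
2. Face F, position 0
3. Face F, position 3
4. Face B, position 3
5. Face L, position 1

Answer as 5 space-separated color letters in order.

Answer: Y G B B O

Derivation:
After move 1 (F'): F=GGGG U=WWRR R=YRYR D=OOYY L=OWOW
After move 2 (R'): R=RRYY U=WBRB F=GWGR D=OGYG B=YBOB
After move 3 (R'): R=RYRY U=WORY F=GBGB D=OWYR B=GBGB
After move 4 (F): F=GGBB U=WOWW R=RYYY D=RRYR L=OOOW
Query 1: R[2] = Y
Query 2: F[0] = G
Query 3: F[3] = B
Query 4: B[3] = B
Query 5: L[1] = O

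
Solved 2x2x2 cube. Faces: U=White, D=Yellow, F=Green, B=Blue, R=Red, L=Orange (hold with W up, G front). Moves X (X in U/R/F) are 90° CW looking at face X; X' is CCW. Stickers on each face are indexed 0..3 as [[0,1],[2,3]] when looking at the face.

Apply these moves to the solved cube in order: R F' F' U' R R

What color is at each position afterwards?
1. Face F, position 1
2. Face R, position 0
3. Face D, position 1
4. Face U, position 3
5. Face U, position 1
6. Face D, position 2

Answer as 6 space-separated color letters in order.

Answer: W R Y B W Y

Derivation:
After move 1 (R): R=RRRR U=WGWG F=GYGY D=YBYB B=WBWB
After move 2 (F'): F=YYGG U=WGRR R=BRYR D=OOYB L=OGOW
After move 3 (F'): F=YGYG U=WGBY R=OROR D=GWYB L=OROR
After move 4 (U'): U=GYWB F=ORYG R=YGOR B=ORWB L=WBOR
After move 5 (R): R=OYRG U=GRWG F=OWYB D=GWYO B=BRYB
After move 6 (R): R=ROGY U=GWWB F=OWYO D=GYYB B=GRRB
Query 1: F[1] = W
Query 2: R[0] = R
Query 3: D[1] = Y
Query 4: U[3] = B
Query 5: U[1] = W
Query 6: D[2] = Y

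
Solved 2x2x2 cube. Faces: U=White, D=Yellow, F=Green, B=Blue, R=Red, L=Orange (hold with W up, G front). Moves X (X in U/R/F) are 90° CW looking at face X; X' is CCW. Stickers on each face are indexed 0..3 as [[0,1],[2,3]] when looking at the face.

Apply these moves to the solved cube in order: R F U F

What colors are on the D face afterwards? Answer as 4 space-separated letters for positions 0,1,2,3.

Answer: G W Y B

Derivation:
After move 1 (R): R=RRRR U=WGWG F=GYGY D=YBYB B=WBWB
After move 2 (F): F=GGYY U=WGOO R=WRGR D=RRYB L=OYOB
After move 3 (U): U=OWOG F=WRYY R=WBGR B=OYWB L=GGOB
After move 4 (F): F=YWYR U=OWBG R=OBGR D=GWYB L=GROR
Query: D face = GWYB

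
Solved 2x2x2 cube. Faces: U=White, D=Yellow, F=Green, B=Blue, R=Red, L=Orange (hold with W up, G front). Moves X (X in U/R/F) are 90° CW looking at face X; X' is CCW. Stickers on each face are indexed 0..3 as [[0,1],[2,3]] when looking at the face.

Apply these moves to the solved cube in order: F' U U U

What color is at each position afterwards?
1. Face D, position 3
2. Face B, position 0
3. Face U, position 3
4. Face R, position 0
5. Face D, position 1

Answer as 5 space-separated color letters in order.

After move 1 (F'): F=GGGG U=WWRR R=YRYR D=OOYY L=OWOW
After move 2 (U): U=RWRW F=YRGG R=BBYR B=OWBB L=GGOW
After move 3 (U): U=RRWW F=BBGG R=OWYR B=GGBB L=YROW
After move 4 (U): U=WRWR F=OWGG R=GGYR B=YRBB L=BBOW
Query 1: D[3] = Y
Query 2: B[0] = Y
Query 3: U[3] = R
Query 4: R[0] = G
Query 5: D[1] = O

Answer: Y Y R G O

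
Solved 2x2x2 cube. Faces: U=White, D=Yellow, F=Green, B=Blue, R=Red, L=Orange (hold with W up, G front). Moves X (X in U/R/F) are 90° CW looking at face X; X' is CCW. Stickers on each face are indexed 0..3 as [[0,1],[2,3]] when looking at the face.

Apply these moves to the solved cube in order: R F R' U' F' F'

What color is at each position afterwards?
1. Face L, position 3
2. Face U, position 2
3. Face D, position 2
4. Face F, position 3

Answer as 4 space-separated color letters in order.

After move 1 (R): R=RRRR U=WGWG F=GYGY D=YBYB B=WBWB
After move 2 (F): F=GGYY U=WGOO R=WRGR D=RRYB L=OYOB
After move 3 (R'): R=RRWG U=WWOW F=GGYO D=RGYY B=BBRB
After move 4 (U'): U=WWWO F=OYYO R=GGWG B=RRRB L=BBOB
After move 5 (F'): F=YOOY U=WWGW R=GGRG D=BBYY L=BOOW
After move 6 (F'): F=OYYO U=WWGR R=BGBG D=OWYY L=BWOG
Query 1: L[3] = G
Query 2: U[2] = G
Query 3: D[2] = Y
Query 4: F[3] = O

Answer: G G Y O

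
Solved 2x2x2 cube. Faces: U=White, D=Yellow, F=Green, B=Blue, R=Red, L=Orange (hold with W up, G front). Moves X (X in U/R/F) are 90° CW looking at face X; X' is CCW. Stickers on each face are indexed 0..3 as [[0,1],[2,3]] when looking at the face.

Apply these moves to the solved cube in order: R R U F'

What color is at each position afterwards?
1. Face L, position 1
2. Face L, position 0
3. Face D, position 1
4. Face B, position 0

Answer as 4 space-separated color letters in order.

After move 1 (R): R=RRRR U=WGWG F=GYGY D=YBYB B=WBWB
After move 2 (R): R=RRRR U=WYWY F=GBGB D=YWYW B=GBGB
After move 3 (U): U=WWYY F=RRGB R=GBRR B=OOGB L=GBOO
After move 4 (F'): F=RBRG U=WWGR R=WBYR D=BOYW L=GYOY
Query 1: L[1] = Y
Query 2: L[0] = G
Query 3: D[1] = O
Query 4: B[0] = O

Answer: Y G O O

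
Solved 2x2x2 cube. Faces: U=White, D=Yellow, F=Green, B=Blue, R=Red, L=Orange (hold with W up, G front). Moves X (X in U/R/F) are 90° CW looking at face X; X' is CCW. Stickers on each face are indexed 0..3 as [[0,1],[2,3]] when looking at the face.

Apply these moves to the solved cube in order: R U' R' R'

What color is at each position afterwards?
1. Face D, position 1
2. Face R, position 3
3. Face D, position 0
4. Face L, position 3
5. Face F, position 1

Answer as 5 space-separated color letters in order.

After move 1 (R): R=RRRR U=WGWG F=GYGY D=YBYB B=WBWB
After move 2 (U'): U=GGWW F=OOGY R=GYRR B=RRWB L=WBOO
After move 3 (R'): R=YRGR U=GWWR F=OGGW D=YOYY B=BRBB
After move 4 (R'): R=RRYG U=GBWB F=OWGR D=YGYW B=YROB
Query 1: D[1] = G
Query 2: R[3] = G
Query 3: D[0] = Y
Query 4: L[3] = O
Query 5: F[1] = W

Answer: G G Y O W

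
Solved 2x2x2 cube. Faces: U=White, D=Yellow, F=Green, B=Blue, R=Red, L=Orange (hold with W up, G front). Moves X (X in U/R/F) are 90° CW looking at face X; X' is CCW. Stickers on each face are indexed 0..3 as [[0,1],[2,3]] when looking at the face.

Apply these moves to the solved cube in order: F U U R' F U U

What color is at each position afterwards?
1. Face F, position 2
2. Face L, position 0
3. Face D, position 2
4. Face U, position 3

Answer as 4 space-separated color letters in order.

Answer: W W Y O

Derivation:
After move 1 (F): F=GGGG U=WWOO R=WRWR D=RRYY L=OYOY
After move 2 (U): U=OWOW F=WRGG R=BBWR B=OYBB L=GGOY
After move 3 (U): U=OOWW F=BBGG R=OYWR B=GGBB L=WROY
After move 4 (R'): R=YROW U=OBWG F=BOGW D=RBYG B=YGRB
After move 5 (F): F=GBWO U=OBYR R=WRGW D=OYYG L=WROB
After move 6 (U): U=YORB F=WRWO R=YGGW B=WRRB L=GBOB
After move 7 (U): U=RYBO F=YGWO R=WRGW B=GBRB L=WROB
Query 1: F[2] = W
Query 2: L[0] = W
Query 3: D[2] = Y
Query 4: U[3] = O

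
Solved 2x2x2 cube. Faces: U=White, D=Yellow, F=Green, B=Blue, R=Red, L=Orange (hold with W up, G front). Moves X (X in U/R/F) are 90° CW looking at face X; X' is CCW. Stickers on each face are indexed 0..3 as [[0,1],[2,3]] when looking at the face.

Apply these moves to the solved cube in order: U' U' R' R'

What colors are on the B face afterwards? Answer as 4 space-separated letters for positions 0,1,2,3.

After move 1 (U'): U=WWWW F=OOGG R=GGRR B=RRBB L=BBOO
After move 2 (U'): U=WWWW F=BBGG R=OORR B=GGBB L=RROO
After move 3 (R'): R=OROR U=WBWG F=BWGW D=YBYG B=YGYB
After move 4 (R'): R=RROO U=WYWY F=BBGG D=YWYW B=GGBB
Query: B face = GGBB

Answer: G G B B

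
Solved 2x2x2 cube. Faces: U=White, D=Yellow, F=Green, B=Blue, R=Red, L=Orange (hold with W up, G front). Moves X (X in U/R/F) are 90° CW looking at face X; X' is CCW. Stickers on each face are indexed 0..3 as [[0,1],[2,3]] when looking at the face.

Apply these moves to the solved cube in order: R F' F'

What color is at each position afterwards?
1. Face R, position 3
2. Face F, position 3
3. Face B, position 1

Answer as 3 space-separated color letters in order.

Answer: R G B

Derivation:
After move 1 (R): R=RRRR U=WGWG F=GYGY D=YBYB B=WBWB
After move 2 (F'): F=YYGG U=WGRR R=BRYR D=OOYB L=OGOW
After move 3 (F'): F=YGYG U=WGBY R=OROR D=GWYB L=OROR
Query 1: R[3] = R
Query 2: F[3] = G
Query 3: B[1] = B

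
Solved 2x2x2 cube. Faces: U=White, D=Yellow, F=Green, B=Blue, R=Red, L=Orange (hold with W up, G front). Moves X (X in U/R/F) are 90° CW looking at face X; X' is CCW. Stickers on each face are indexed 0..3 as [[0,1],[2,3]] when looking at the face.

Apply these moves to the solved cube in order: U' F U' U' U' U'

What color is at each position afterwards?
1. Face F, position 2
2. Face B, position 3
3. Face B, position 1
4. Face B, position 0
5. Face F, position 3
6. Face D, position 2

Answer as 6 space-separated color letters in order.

After move 1 (U'): U=WWWW F=OOGG R=GGRR B=RRBB L=BBOO
After move 2 (F): F=GOGO U=WWOB R=WGWR D=RGYY L=BYOY
After move 3 (U'): U=WBWO F=BYGO R=GOWR B=WGBB L=RROY
After move 4 (U'): U=BOWW F=RRGO R=BYWR B=GOBB L=WGOY
After move 5 (U'): U=OWBW F=WGGO R=RRWR B=BYBB L=GOOY
After move 6 (U'): U=WWOB F=GOGO R=WGWR B=RRBB L=BYOY
Query 1: F[2] = G
Query 2: B[3] = B
Query 3: B[1] = R
Query 4: B[0] = R
Query 5: F[3] = O
Query 6: D[2] = Y

Answer: G B R R O Y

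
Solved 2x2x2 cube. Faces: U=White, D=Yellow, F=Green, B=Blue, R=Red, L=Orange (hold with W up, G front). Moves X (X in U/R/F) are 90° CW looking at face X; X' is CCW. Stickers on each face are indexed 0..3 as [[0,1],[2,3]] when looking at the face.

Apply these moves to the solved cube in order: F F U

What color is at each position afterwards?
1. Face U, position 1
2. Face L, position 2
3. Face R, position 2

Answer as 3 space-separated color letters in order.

After move 1 (F): F=GGGG U=WWOO R=WRWR D=RRYY L=OYOY
After move 2 (F): F=GGGG U=WWYY R=OROR D=WWYY L=OROR
After move 3 (U): U=YWYW F=ORGG R=BBOR B=ORBB L=GGOR
Query 1: U[1] = W
Query 2: L[2] = O
Query 3: R[2] = O

Answer: W O O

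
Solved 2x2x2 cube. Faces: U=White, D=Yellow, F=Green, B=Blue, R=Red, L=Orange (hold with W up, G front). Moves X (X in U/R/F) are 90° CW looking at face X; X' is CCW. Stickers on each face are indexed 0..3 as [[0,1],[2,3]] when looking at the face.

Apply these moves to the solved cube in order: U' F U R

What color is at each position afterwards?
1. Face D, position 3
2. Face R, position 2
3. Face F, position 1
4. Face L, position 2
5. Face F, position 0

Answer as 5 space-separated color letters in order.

After move 1 (U'): U=WWWW F=OOGG R=GGRR B=RRBB L=BBOO
After move 2 (F): F=GOGO U=WWOB R=WGWR D=RGYY L=BYOY
After move 3 (U): U=OWBW F=WGGO R=RRWR B=BYBB L=GOOY
After move 4 (R): R=WRRR U=OGBO F=WGGY D=RBYB B=WYWB
Query 1: D[3] = B
Query 2: R[2] = R
Query 3: F[1] = G
Query 4: L[2] = O
Query 5: F[0] = W

Answer: B R G O W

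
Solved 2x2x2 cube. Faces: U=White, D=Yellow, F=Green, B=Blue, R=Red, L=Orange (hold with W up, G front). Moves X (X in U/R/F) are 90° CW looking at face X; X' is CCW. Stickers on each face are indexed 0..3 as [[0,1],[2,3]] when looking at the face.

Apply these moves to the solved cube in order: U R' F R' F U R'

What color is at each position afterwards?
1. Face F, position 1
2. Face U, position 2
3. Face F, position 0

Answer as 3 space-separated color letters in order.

After move 1 (U): U=WWWW F=RRGG R=BBRR B=OOBB L=GGOO
After move 2 (R'): R=BRBR U=WBWO F=RWGW D=YRYG B=YOYB
After move 3 (F): F=GRWW U=WBOG R=WROR D=BBYG L=GYOR
After move 4 (R'): R=RRWO U=WYOY F=GBWG D=BRYW B=GOBB
After move 5 (F): F=WGGB U=WYRY R=ORYO D=WRYW L=GBOR
After move 6 (U): U=RWYY F=ORGB R=GOYO B=GBBB L=WGOR
After move 7 (R'): R=OOGY U=RBYG F=OWGY D=WRYB B=WBRB
Query 1: F[1] = W
Query 2: U[2] = Y
Query 3: F[0] = O

Answer: W Y O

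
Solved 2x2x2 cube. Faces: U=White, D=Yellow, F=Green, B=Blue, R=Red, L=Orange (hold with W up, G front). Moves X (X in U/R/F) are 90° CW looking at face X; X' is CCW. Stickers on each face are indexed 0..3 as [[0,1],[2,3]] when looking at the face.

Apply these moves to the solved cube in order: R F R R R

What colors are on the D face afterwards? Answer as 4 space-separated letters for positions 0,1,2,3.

After move 1 (R): R=RRRR U=WGWG F=GYGY D=YBYB B=WBWB
After move 2 (F): F=GGYY U=WGOO R=WRGR D=RRYB L=OYOB
After move 3 (R): R=GWRR U=WGOY F=GRYB D=RWYW B=OBGB
After move 4 (R): R=RGRW U=WROB F=GWYW D=RGYO B=YBGB
After move 5 (R): R=RRWG U=WWOW F=GGYO D=RGYY B=BBRB
Query: D face = RGYY

Answer: R G Y Y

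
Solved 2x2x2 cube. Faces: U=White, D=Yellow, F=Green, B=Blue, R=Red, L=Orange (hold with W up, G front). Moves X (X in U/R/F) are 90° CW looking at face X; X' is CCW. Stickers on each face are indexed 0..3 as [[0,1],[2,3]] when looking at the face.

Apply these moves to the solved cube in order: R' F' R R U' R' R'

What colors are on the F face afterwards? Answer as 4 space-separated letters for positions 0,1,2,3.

After move 1 (R'): R=RRRR U=WBWB F=GWGW D=YGYG B=YBYB
After move 2 (F'): F=WWGG U=WBRR R=GRYR D=OOYG L=OBOW
After move 3 (R): R=YGRR U=WWRG F=WOGG D=OYYY B=RBBB
After move 4 (R): R=RYRG U=WORG F=WYGY D=OBYR B=GBWB
After move 5 (U'): U=OGWR F=OBGY R=WYRG B=RYWB L=GBOW
After move 6 (R'): R=YGWR U=OWWR F=OGGR D=OBYY B=RYBB
After move 7 (R'): R=GRYW U=OBWR F=OWGR D=OGYR B=YYBB
Query: F face = OWGR

Answer: O W G R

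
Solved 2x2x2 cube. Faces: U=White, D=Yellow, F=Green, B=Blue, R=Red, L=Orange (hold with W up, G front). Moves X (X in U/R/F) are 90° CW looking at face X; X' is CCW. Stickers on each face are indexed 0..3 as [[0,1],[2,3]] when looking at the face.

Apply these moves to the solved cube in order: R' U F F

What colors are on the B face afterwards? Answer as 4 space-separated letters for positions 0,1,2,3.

Answer: O O Y B

Derivation:
After move 1 (R'): R=RRRR U=WBWB F=GWGW D=YGYG B=YBYB
After move 2 (U): U=WWBB F=RRGW R=YBRR B=OOYB L=GWOO
After move 3 (F): F=GRWR U=WWOW R=BBBR D=RYYG L=GYOG
After move 4 (F): F=WGRR U=WWGY R=OBWR D=BBYG L=GROY
Query: B face = OOYB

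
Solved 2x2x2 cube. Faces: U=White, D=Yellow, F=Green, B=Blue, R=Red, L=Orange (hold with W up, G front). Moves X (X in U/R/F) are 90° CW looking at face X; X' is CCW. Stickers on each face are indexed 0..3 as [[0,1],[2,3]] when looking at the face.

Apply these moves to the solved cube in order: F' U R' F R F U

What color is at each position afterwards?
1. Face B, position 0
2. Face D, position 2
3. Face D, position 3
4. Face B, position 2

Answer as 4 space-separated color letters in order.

Answer: G Y Y B

Derivation:
After move 1 (F'): F=GGGG U=WWRR R=YRYR D=OOYY L=OWOW
After move 2 (U): U=RWRW F=YRGG R=BBYR B=OWBB L=GGOW
After move 3 (R'): R=BRBY U=RBRO F=YWGW D=ORYG B=YWOB
After move 4 (F): F=GYWW U=RBWG R=RROY D=BBYG L=GOOR
After move 5 (R): R=ORYR U=RYWW F=GBWG D=BOYY B=GWBB
After move 6 (F): F=WGGB U=RYRO R=WRWR D=YOYY L=GBOO
After move 7 (U): U=RROY F=WRGB R=GWWR B=GBBB L=WGOO
Query 1: B[0] = G
Query 2: D[2] = Y
Query 3: D[3] = Y
Query 4: B[2] = B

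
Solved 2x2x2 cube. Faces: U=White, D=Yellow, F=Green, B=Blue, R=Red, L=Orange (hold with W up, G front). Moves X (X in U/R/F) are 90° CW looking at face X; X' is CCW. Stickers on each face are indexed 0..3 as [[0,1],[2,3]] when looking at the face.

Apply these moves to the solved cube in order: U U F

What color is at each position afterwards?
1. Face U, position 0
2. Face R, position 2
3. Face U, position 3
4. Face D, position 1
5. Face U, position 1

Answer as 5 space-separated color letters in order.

Answer: W W R O W

Derivation:
After move 1 (U): U=WWWW F=RRGG R=BBRR B=OOBB L=GGOO
After move 2 (U): U=WWWW F=BBGG R=OORR B=GGBB L=RROO
After move 3 (F): F=GBGB U=WWOR R=WOWR D=ROYY L=RYOY
Query 1: U[0] = W
Query 2: R[2] = W
Query 3: U[3] = R
Query 4: D[1] = O
Query 5: U[1] = W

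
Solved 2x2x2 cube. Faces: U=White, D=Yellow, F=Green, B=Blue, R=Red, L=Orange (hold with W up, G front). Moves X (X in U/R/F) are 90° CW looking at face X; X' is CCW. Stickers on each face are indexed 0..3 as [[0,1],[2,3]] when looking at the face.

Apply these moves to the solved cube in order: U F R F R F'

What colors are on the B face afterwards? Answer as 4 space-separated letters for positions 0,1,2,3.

After move 1 (U): U=WWWW F=RRGG R=BBRR B=OOBB L=GGOO
After move 2 (F): F=GRGR U=WWOG R=WBWR D=RBYY L=GYOY
After move 3 (R): R=WWRB U=WROR F=GBGY D=RBYO B=GOWB
After move 4 (F): F=GGYB U=WRYY R=OWRB D=RWYO L=GROB
After move 5 (R): R=ROBW U=WGYB F=GWYO D=RWYG B=YORB
After move 6 (F'): F=WOGY U=WGRB R=WORW D=RBYG L=GBOY
Query: B face = YORB

Answer: Y O R B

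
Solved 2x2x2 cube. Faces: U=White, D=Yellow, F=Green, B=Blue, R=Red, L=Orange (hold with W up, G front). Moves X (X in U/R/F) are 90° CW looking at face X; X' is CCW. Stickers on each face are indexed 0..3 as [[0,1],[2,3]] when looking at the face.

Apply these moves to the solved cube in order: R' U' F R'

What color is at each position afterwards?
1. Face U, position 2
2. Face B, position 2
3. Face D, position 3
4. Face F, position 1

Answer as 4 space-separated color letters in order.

Answer: O G O B

Derivation:
After move 1 (R'): R=RRRR U=WBWB F=GWGW D=YGYG B=YBYB
After move 2 (U'): U=BBWW F=OOGW R=GWRR B=RRYB L=YBOO
After move 3 (F): F=GOWO U=BBOB R=WWWR D=RGYG L=YYOG
After move 4 (R'): R=WRWW U=BYOR F=GBWB D=ROYO B=GRGB
Query 1: U[2] = O
Query 2: B[2] = G
Query 3: D[3] = O
Query 4: F[1] = B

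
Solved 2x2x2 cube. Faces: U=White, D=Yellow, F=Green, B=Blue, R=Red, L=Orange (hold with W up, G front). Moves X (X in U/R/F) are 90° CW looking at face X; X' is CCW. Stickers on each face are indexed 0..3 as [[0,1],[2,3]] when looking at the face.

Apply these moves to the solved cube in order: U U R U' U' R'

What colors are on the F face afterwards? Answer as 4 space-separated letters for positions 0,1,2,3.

After move 1 (U): U=WWWW F=RRGG R=BBRR B=OOBB L=GGOO
After move 2 (U): U=WWWW F=BBGG R=OORR B=GGBB L=RROO
After move 3 (R): R=RORO U=WBWG F=BYGY D=YBYG B=WGWB
After move 4 (U'): U=BGWW F=RRGY R=BYRO B=ROWB L=WGOO
After move 5 (U'): U=GWBW F=WGGY R=RRRO B=BYWB L=ROOO
After move 6 (R'): R=RORR U=GWBB F=WWGW D=YGYY B=GYBB
Query: F face = WWGW

Answer: W W G W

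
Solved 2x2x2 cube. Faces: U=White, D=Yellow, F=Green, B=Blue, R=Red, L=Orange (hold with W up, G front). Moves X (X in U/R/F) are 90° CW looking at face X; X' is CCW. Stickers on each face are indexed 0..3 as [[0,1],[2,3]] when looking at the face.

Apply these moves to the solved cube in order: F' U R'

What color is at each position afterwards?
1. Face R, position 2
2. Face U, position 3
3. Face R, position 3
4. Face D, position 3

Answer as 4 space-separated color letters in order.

After move 1 (F'): F=GGGG U=WWRR R=YRYR D=OOYY L=OWOW
After move 2 (U): U=RWRW F=YRGG R=BBYR B=OWBB L=GGOW
After move 3 (R'): R=BRBY U=RBRO F=YWGW D=ORYG B=YWOB
Query 1: R[2] = B
Query 2: U[3] = O
Query 3: R[3] = Y
Query 4: D[3] = G

Answer: B O Y G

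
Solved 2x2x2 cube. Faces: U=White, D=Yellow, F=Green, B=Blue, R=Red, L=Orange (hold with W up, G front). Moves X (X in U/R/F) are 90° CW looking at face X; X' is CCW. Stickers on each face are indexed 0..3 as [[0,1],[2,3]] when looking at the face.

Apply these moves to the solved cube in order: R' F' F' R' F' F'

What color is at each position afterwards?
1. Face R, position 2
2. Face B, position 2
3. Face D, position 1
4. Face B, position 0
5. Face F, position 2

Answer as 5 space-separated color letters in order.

Answer: R W G G B

Derivation:
After move 1 (R'): R=RRRR U=WBWB F=GWGW D=YGYG B=YBYB
After move 2 (F'): F=WWGG U=WBRR R=GRYR D=OOYG L=OBOW
After move 3 (F'): F=WGWG U=WBGY R=OROR D=BWYG L=OROR
After move 4 (R'): R=RROO U=WYGY F=WBWY D=BGYG B=GBWB
After move 5 (F'): F=BYWW U=WYRO R=GRBO D=RRYG L=OYOG
After move 6 (F'): F=YWBW U=WYGB R=RRRO D=YGYG L=OOOR
Query 1: R[2] = R
Query 2: B[2] = W
Query 3: D[1] = G
Query 4: B[0] = G
Query 5: F[2] = B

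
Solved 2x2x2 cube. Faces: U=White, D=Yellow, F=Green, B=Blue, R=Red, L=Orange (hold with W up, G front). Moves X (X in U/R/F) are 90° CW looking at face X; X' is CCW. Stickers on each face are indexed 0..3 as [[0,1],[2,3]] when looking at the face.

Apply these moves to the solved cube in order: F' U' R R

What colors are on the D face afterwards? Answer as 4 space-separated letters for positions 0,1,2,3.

After move 1 (F'): F=GGGG U=WWRR R=YRYR D=OOYY L=OWOW
After move 2 (U'): U=WRWR F=OWGG R=GGYR B=YRBB L=BBOW
After move 3 (R): R=YGRG U=WWWG F=OOGY D=OBYY B=RRRB
After move 4 (R): R=RYGG U=WOWY F=OBGY D=ORYR B=GRWB
Query: D face = ORYR

Answer: O R Y R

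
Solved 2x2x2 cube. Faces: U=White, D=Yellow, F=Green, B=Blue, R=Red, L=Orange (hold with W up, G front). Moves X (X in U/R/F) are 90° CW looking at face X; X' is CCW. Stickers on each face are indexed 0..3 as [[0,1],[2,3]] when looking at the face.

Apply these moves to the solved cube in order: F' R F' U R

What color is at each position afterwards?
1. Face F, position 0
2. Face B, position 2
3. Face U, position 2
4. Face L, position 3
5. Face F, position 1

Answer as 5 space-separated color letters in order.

Answer: B W R R W

Derivation:
After move 1 (F'): F=GGGG U=WWRR R=YRYR D=OOYY L=OWOW
After move 2 (R): R=YYRR U=WGRG F=GOGY D=OBYB B=RBWB
After move 3 (F'): F=OYGG U=WGYR R=BYOR D=WWYB L=OGOR
After move 4 (U): U=YWRG F=BYGG R=RBOR B=OGWB L=OYOR
After move 5 (R): R=ORRB U=YYRG F=BWGB D=WWYO B=GGWB
Query 1: F[0] = B
Query 2: B[2] = W
Query 3: U[2] = R
Query 4: L[3] = R
Query 5: F[1] = W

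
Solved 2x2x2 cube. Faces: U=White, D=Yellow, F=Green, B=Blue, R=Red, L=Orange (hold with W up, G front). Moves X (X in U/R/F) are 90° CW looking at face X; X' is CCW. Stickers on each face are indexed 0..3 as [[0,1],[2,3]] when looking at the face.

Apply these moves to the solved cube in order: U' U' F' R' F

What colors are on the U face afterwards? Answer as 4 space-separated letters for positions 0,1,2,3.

After move 1 (U'): U=WWWW F=OOGG R=GGRR B=RRBB L=BBOO
After move 2 (U'): U=WWWW F=BBGG R=OORR B=GGBB L=RROO
After move 3 (F'): F=BGBG U=WWOR R=YOYR D=ROYY L=RWOW
After move 4 (R'): R=ORYY U=WBOG F=BWBR D=RGYG B=YGOB
After move 5 (F): F=BBRW U=WBWW R=ORGY D=YOYG L=RROG
Query: U face = WBWW

Answer: W B W W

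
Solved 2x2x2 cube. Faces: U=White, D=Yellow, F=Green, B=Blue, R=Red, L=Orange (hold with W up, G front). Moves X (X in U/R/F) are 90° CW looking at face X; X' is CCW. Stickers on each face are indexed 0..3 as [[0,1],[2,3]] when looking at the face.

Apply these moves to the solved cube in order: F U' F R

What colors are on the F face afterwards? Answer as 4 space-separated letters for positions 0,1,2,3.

After move 1 (F): F=GGGG U=WWOO R=WRWR D=RRYY L=OYOY
After move 2 (U'): U=WOWO F=OYGG R=GGWR B=WRBB L=BBOY
After move 3 (F): F=GOGY U=WOYB R=WGOR D=WGYY L=BROR
After move 4 (R): R=OWRG U=WOYY F=GGGY D=WBYW B=BROB
Query: F face = GGGY

Answer: G G G Y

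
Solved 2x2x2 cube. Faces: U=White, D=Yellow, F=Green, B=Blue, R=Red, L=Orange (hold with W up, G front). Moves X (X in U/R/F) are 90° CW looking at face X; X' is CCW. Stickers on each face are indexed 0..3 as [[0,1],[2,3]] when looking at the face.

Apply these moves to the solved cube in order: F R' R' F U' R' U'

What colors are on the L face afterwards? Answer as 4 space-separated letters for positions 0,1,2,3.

After move 1 (F): F=GGGG U=WWOO R=WRWR D=RRYY L=OYOY
After move 2 (R'): R=RRWW U=WBOB F=GWGO D=RGYG B=YBRB
After move 3 (R'): R=RWRW U=WROY F=GBGB D=RWYO B=GBGB
After move 4 (F): F=GGBB U=WRYY R=OWYW D=RRYO L=OROW
After move 5 (U'): U=RYWY F=ORBB R=GGYW B=OWGB L=GBOW
After move 6 (R'): R=GWGY U=RGWO F=OYBY D=RRYB B=OWRB
After move 7 (U'): U=GORW F=GBBY R=OYGY B=GWRB L=OWOW
Query: L face = OWOW

Answer: O W O W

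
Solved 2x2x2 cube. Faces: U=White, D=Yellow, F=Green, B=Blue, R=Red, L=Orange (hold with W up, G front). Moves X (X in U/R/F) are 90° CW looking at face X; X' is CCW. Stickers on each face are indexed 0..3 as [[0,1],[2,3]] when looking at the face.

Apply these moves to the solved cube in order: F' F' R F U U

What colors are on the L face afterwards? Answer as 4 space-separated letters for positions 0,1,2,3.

Answer: Y O O B

Derivation:
After move 1 (F'): F=GGGG U=WWRR R=YRYR D=OOYY L=OWOW
After move 2 (F'): F=GGGG U=WWYY R=OROR D=WWYY L=OROR
After move 3 (R): R=OORR U=WGYG F=GWGY D=WBYB B=YBWB
After move 4 (F): F=GGYW U=WGRR R=YOGR D=ROYB L=OWOB
After move 5 (U): U=RWRG F=YOYW R=YBGR B=OWWB L=GGOB
After move 6 (U): U=RRGW F=YBYW R=OWGR B=GGWB L=YOOB
Query: L face = YOOB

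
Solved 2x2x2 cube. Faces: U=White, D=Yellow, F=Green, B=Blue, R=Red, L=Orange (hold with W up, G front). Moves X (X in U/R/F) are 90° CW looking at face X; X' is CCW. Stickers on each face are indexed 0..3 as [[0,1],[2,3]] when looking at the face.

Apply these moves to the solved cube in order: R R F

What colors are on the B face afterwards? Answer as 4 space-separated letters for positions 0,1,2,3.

After move 1 (R): R=RRRR U=WGWG F=GYGY D=YBYB B=WBWB
After move 2 (R): R=RRRR U=WYWY F=GBGB D=YWYW B=GBGB
After move 3 (F): F=GGBB U=WYOO R=WRYR D=RRYW L=OYOW
Query: B face = GBGB

Answer: G B G B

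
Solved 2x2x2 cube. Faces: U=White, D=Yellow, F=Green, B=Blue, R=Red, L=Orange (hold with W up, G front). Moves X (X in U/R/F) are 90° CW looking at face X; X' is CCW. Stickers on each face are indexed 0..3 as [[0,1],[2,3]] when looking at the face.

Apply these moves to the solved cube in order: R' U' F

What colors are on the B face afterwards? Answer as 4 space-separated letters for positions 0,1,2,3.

After move 1 (R'): R=RRRR U=WBWB F=GWGW D=YGYG B=YBYB
After move 2 (U'): U=BBWW F=OOGW R=GWRR B=RRYB L=YBOO
After move 3 (F): F=GOWO U=BBOB R=WWWR D=RGYG L=YYOG
Query: B face = RRYB

Answer: R R Y B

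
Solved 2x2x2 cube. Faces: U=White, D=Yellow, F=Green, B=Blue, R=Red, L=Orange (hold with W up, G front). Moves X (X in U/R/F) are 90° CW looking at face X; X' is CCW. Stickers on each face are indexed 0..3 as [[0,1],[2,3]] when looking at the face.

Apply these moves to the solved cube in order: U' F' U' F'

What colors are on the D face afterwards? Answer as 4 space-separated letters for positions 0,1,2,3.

Answer: R W Y Y

Derivation:
After move 1 (U'): U=WWWW F=OOGG R=GGRR B=RRBB L=BBOO
After move 2 (F'): F=OGOG U=WWGR R=YGYR D=BOYY L=BWOW
After move 3 (U'): U=WRWG F=BWOG R=OGYR B=YGBB L=RROW
After move 4 (F'): F=WGBO U=WROY R=OGBR D=RWYY L=RGOW
Query: D face = RWYY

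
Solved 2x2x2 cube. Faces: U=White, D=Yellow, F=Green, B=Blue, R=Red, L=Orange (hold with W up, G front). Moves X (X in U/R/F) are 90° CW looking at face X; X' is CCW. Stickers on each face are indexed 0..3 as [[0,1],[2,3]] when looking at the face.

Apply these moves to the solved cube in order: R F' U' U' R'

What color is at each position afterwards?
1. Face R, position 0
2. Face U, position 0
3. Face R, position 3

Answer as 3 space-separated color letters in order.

After move 1 (R): R=RRRR U=WGWG F=GYGY D=YBYB B=WBWB
After move 2 (F'): F=YYGG U=WGRR R=BRYR D=OOYB L=OGOW
After move 3 (U'): U=GRWR F=OGGG R=YYYR B=BRWB L=WBOW
After move 4 (U'): U=RRGW F=WBGG R=OGYR B=YYWB L=BROW
After move 5 (R'): R=GROY U=RWGY F=WRGW D=OBYG B=BYOB
Query 1: R[0] = G
Query 2: U[0] = R
Query 3: R[3] = Y

Answer: G R Y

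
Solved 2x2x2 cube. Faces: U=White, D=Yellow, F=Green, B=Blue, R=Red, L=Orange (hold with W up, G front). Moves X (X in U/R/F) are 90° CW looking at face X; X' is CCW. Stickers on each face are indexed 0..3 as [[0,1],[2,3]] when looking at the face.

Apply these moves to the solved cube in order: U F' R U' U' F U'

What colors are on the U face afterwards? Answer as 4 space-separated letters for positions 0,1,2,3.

Answer: B Y G W

Derivation:
After move 1 (U): U=WWWW F=RRGG R=BBRR B=OOBB L=GGOO
After move 2 (F'): F=RGRG U=WWBR R=YBYR D=GOYY L=GWOW
After move 3 (R): R=YYRB U=WGBG F=RORY D=GBYO B=ROWB
After move 4 (U'): U=GGWB F=GWRY R=RORB B=YYWB L=ROOW
After move 5 (U'): U=GBGW F=RORY R=GWRB B=ROWB L=YYOW
After move 6 (F): F=RRYO U=GBWY R=GWWB D=RGYO L=YGOB
After move 7 (U'): U=BYGW F=YGYO R=RRWB B=GWWB L=ROOB
Query: U face = BYGW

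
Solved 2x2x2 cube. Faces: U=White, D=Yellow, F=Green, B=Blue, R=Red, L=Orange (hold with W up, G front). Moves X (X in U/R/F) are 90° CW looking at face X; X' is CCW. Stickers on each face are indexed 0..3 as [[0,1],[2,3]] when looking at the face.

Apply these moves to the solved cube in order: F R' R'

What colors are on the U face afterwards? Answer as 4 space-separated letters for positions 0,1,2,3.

After move 1 (F): F=GGGG U=WWOO R=WRWR D=RRYY L=OYOY
After move 2 (R'): R=RRWW U=WBOB F=GWGO D=RGYG B=YBRB
After move 3 (R'): R=RWRW U=WROY F=GBGB D=RWYO B=GBGB
Query: U face = WROY

Answer: W R O Y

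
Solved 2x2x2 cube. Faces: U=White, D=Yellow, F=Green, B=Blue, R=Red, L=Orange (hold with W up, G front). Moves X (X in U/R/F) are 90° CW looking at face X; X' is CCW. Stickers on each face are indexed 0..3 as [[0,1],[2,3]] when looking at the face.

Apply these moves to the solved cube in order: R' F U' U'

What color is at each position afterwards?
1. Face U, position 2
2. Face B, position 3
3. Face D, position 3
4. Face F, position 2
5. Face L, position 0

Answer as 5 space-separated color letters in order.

After move 1 (R'): R=RRRR U=WBWB F=GWGW D=YGYG B=YBYB
After move 2 (F): F=GGWW U=WBOO R=WRBR D=RRYG L=OYOG
After move 3 (U'): U=BOWO F=OYWW R=GGBR B=WRYB L=YBOG
After move 4 (U'): U=OOBW F=YBWW R=OYBR B=GGYB L=WROG
Query 1: U[2] = B
Query 2: B[3] = B
Query 3: D[3] = G
Query 4: F[2] = W
Query 5: L[0] = W

Answer: B B G W W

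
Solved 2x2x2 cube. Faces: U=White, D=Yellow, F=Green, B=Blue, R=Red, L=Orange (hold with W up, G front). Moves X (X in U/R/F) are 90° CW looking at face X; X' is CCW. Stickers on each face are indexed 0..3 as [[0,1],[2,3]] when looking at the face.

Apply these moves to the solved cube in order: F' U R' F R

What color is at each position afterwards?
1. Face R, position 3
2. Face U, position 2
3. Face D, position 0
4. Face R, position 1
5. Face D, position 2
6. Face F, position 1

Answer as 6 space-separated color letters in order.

Answer: R W B R Y B

Derivation:
After move 1 (F'): F=GGGG U=WWRR R=YRYR D=OOYY L=OWOW
After move 2 (U): U=RWRW F=YRGG R=BBYR B=OWBB L=GGOW
After move 3 (R'): R=BRBY U=RBRO F=YWGW D=ORYG B=YWOB
After move 4 (F): F=GYWW U=RBWG R=RROY D=BBYG L=GOOR
After move 5 (R): R=ORYR U=RYWW F=GBWG D=BOYY B=GWBB
Query 1: R[3] = R
Query 2: U[2] = W
Query 3: D[0] = B
Query 4: R[1] = R
Query 5: D[2] = Y
Query 6: F[1] = B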